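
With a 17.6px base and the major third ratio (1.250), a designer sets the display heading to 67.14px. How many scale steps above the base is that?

1.250ⁿ = 67.14 / 17.6 = 3.8148
n = ln(3.8148) / ln(1.250) = 1.3389 / 0.2231 ≈ 6.00

6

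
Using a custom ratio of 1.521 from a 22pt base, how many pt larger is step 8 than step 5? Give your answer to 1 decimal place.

451.1pt

Step 5: 22.0 × 1.521⁵ = 179.089pt
Step 8: 22.0 × 1.521⁸ = 630.168pt
Difference: 630.168 − 179.089 = 451.079pt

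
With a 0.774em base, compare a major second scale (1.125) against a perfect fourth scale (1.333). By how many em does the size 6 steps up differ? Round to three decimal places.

Major second: 0.774 × 1.125⁶ = 1.56912em
Perfect fourth: 0.774 × 1.333⁶ = 4.34232em
Difference: 4.34232 − 1.56912 = 2.77320em

2.773em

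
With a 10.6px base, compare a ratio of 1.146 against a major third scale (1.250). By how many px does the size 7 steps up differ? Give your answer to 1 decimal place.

At 1.146: 10.6 × 1.146⁷ = 27.517px
Major third: 10.6 × 1.250⁷ = 50.545px
Difference: 50.545 − 27.517 = 23.028px

23.0px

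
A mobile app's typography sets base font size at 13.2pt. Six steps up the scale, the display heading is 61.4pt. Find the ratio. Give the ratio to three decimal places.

1.292

r⁶ = 61.4 / 13.2, so r = (61.4/13.2)^(1/6).
r = 4.6515^(1/6) ≈ 1.2920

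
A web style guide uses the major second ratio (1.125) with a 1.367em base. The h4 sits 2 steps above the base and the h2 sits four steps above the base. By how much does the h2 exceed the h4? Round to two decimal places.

Step 2: 1.367 × 1.125² = 1.7301em
Step 4: 1.367 × 1.125⁴ = 2.1897em
Difference: 2.1897 − 1.7301 = 0.4596em

0.46em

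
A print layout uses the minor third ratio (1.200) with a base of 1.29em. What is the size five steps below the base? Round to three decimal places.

0.518em

1.29 ÷ 1.200⁵ = 1.29 ÷ 2.48832 ≈ 0.518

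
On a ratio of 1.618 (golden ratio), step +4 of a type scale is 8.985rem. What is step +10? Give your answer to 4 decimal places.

Moving from step +4 to step +10 is 6 steps up, so multiply by r⁶.
8.985 × 1.618⁶ = 8.985 × 17.94201 ≈ 161.2090

161.2090rem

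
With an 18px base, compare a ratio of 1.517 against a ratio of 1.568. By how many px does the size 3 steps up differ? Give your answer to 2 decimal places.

At 1.517: 18.0 × 1.517³ = 62.8390px
At 1.568: 18.0 × 1.568³ = 69.3922px
Difference: 69.3922 − 62.8390 = 6.5532px

6.55px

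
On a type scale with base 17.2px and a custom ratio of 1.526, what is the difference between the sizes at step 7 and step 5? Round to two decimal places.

189.11px

Step 5: 17.2 × 1.526⁵ = 142.3315px
Step 7: 17.2 × 1.526⁷ = 331.4440px
Difference: 331.4440 − 142.3315 = 189.1125px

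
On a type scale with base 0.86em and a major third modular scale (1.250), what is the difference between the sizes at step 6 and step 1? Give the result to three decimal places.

2.206em

Step 1: 0.86 × 1.250 = 1.07500em
Step 6: 0.86 × 1.250⁶ = 3.28064em
Difference: 3.28064 − 1.07500 = 2.20564em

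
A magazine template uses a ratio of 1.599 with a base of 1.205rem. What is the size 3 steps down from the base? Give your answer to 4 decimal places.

1.205 ÷ 1.599³ = 1.205 ÷ 4.08832 ≈ 0.2947

0.2947rem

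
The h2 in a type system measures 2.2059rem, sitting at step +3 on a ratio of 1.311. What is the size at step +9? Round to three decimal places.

The gap is 9 − (3) = 6 steps, so the factor is 1.311^6.
2.2059 × 1.311⁶ = 2.2059 × 5.07711 ≈ 11.200

11.200rem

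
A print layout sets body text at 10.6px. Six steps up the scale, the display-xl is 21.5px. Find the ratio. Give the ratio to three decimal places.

r⁶ = 21.5 / 10.6, so r = (21.5/10.6)^(1/6).
r = 2.0283^(1/6) ≈ 1.1251

1.125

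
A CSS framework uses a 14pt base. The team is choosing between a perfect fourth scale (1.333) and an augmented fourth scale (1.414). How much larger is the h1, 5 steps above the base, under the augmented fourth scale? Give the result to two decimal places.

20.21pt

Perfect fourth: 14.0 × 1.333⁵ = 58.9222pt
Augmented fourth: 14.0 × 1.414⁵ = 79.1362pt
Difference: 79.1362 − 58.9222 = 20.2140pt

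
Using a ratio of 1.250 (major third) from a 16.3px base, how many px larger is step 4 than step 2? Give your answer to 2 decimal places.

14.33px

Step 2: 16.3 × 1.250² = 25.4688px
Step 4: 16.3 × 1.250⁴ = 39.7949px
Difference: 39.7949 − 25.4688 = 14.3261px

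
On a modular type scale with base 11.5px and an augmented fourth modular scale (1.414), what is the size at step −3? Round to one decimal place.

4.1px

A modular type scale is a geometric sequence: sizeₙ = base × rⁿ.
11.5 ÷ 1.414³ = 11.5 ÷ 2.82715 ≈ 4.07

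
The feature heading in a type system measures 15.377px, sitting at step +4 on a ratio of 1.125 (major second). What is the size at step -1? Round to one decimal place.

8.5px

15.377 ÷ 1.125⁵ = 15.377 ÷ 1.80203 ≈ 8.533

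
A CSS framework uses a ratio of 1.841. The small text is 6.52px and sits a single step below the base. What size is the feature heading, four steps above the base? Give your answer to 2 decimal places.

137.88px

The gap is 4 − (-1) = 5 steps, so the factor is 1.841^5.
6.52 × 1.841⁵ = 6.52 × 21.14798 ≈ 137.885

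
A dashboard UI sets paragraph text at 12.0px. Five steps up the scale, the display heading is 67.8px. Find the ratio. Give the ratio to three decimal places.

The ratio satisfies 12.0 × r⁵ = 67.8, so r = (67.8 / 12.0)^(1/5).
r = 5.6500^(1/5) ≈ 1.4139

1.414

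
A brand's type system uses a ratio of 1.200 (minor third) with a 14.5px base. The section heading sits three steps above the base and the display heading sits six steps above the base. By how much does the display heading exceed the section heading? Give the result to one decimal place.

Step 3: 14.5 × 1.200³ = 25.056px
Step 6: 14.5 × 1.200⁶ = 43.297px
Difference: 43.297 − 25.056 = 18.241px

18.2px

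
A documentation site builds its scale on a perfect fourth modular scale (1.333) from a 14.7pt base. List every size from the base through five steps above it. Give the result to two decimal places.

14.70pt, 19.60pt, 26.12pt, 34.82pt, 46.41pt, 61.87pt

Step 0: 14.7pt
Step 1: 14.7 × 1.333 = 19.60
Step 2: 14.7 × 1.333² = 26.12
Step 3: 14.7 × 1.333³ = 34.82
Step 4: 14.7 × 1.333⁴ = 46.41
Step 5: 14.7 × 1.333⁵ = 61.87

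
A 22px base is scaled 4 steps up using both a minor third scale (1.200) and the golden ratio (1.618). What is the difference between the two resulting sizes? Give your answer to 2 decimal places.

105.16px

Minor third: 22.0 × 1.200⁴ = 45.6192px
Golden ratio: 22.0 × 1.618⁴ = 150.7776px
Difference: 150.7776 − 45.6192 = 105.1584px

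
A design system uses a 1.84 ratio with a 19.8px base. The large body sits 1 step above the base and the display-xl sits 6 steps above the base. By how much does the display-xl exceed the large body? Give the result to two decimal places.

Step 1: 19.8 × 1.84 = 36.4320px
Step 6: 19.8 × 1.84⁶ = 768.3731px
Difference: 768.3731 − 36.4320 = 731.9411px

731.94px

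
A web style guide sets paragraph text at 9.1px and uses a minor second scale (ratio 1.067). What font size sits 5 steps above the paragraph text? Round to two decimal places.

9.1 × 1.067⁵ = 9.1 × 1.38300 ≈ 12.59

12.59px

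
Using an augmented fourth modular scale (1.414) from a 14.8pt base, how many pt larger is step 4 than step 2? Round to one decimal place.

Step 2: 14.8 × 1.414² = 29.591pt
Step 4: 14.8 × 1.414⁴ = 59.164pt
Difference: 59.164 − 29.591 = 29.573pt

29.6pt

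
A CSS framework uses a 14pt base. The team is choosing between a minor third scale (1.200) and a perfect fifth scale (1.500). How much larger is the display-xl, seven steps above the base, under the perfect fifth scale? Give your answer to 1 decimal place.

189.0pt

Minor third: 14.0 × 1.200⁷ = 50.165pt
Perfect fifth: 14.0 × 1.500⁷ = 239.203pt
Difference: 239.203 − 50.165 = 189.038pt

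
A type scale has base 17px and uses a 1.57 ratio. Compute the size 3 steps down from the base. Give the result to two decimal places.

Each step on a modular scale multiplies by the ratio, so the size n steps from the base is base × ratioⁿ.
17.0 ÷ 1.57³ = 17.0 ÷ 3.86989 ≈ 4.39

4.39px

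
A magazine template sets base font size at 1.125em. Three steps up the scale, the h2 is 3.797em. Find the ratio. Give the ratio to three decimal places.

The ratio satisfies 1.125 × r³ = 3.797, so r = (3.797 / 1.125)^(1/3).
r = 3.3751^(1/3) ≈ 1.5000

1.500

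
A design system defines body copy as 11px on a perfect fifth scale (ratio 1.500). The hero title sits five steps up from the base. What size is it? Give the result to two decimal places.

83.53px

Every step multiplies by the scale ratio.
11.0 × 1.500⁵ = 11.0 × 7.59375 ≈ 83.53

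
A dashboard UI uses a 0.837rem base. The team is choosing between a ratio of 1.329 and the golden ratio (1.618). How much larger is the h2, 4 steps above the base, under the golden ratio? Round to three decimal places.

At 1.329: 0.837 × 1.329⁴ = 2.61111rem
Golden ratio: 0.837 × 1.618⁴ = 5.73640rem
Difference: 5.73640 − 2.61111 = 3.12529rem

3.125rem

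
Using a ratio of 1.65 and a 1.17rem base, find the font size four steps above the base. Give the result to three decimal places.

8.672rem

Each step on a modular scale multiplies by the ratio, so the size n steps from the base is base × ratioⁿ.
1.17 × 1.65⁴ = 1.17 × 7.41201 ≈ 8.672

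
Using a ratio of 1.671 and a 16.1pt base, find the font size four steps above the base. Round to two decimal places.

125.53pt

16.1 × 1.671⁴ = 16.1 × 7.79661 ≈ 125.53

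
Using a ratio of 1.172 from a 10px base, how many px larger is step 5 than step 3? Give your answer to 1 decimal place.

Step 3: 10.0 × 1.172³ = 16.098px
Step 5: 10.0 × 1.172⁵ = 22.113px
Difference: 22.113 − 16.098 = 6.015px

6.0px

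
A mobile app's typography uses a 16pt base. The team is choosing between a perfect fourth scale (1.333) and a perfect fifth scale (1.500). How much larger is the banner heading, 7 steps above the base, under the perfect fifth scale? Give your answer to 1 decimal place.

Perfect fourth: 16.0 × 1.333⁷ = 119.655pt
Perfect fifth: 16.0 × 1.500⁷ = 273.375pt
Difference: 273.375 − 119.655 = 153.720pt

153.7pt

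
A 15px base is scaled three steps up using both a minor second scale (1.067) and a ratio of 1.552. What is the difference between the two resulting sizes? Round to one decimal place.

37.9px

Minor second: 15.0 × 1.067³ = 18.222px
At 1.552: 15.0 × 1.552³ = 56.075px
Difference: 56.075 − 18.222 = 37.853px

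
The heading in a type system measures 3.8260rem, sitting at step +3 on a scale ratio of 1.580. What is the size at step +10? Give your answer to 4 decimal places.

94.0469rem

3.8260 × 1.580⁷ = 3.8260 × 24.58100 ≈ 94.0469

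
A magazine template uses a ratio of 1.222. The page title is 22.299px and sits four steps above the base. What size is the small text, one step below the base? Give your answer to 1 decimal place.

8.2px

22.299 ÷ 1.222⁵ = 22.299 ÷ 2.72493 ≈ 8.183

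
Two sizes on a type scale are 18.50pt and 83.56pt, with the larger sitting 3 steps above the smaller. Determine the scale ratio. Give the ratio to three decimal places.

r³ = 83.56 / 18.50, so r = (83.56/18.50)^(1/3).
r = 4.5168^(1/3) ≈ 1.6530

1.653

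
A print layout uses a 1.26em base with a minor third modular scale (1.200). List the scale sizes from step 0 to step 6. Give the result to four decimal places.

1.2600em, 1.5120em, 1.8144em, 2.1773em, 2.6127em, 3.1353em, 3.7623em

Step 0: 1.26em
Step 1: 1.26 × 1.200 = 1.5120
Step 2: 1.26 × 1.200² = 1.8144
Step 3: 1.26 × 1.200³ = 2.1773
Step 4: 1.26 × 1.200⁴ = 2.6127
Step 5: 1.26 × 1.200⁵ = 3.1353
Step 6: 1.26 × 1.200⁶ = 3.7623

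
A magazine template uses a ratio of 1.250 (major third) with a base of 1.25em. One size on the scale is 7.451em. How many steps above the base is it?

8

1.250ⁿ = 7.451 / 1.25 = 5.9608
n = ln(5.9608) / ln(1.250) = 1.7852 / 0.2231 ≈ 8.00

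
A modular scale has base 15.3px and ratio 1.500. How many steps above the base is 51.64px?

1.500ⁿ = 51.64 / 15.3 = 3.3752
n = ln(3.3752) / ln(1.500) = 1.2164 / 0.4055 ≈ 3.00

3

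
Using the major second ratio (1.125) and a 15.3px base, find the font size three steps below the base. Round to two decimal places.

10.75px

Every step multiplies by the scale ratio.
15.3 ÷ 1.125³ = 15.3 ÷ 1.42383 ≈ 10.75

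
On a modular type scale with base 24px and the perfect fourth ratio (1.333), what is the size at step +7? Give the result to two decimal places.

179.48px

24.0 × 1.333⁷ = 24.0 × 7.47844 ≈ 179.48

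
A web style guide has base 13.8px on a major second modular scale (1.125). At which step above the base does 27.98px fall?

6

1.125ⁿ = 27.98 / 13.8 = 2.0275
n = ln(2.0275) / ln(1.125) = 0.7068 / 0.1178 ≈ 6.00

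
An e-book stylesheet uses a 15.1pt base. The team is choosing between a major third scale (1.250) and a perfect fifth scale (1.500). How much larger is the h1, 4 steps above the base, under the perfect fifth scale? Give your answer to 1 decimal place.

39.6pt

Major third: 15.1 × 1.250⁴ = 36.865pt
Perfect fifth: 15.1 × 1.500⁴ = 76.444pt
Difference: 76.444 − 36.865 = 39.579pt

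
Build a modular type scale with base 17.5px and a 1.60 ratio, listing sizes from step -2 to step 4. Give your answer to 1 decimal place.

Step -2: 17.5 ÷ 1.60² = 6.8
Step -1: 17.5 ÷ 1.60 = 10.9
Step 0: 17.5px
Step 1: 17.5 × 1.60 = 28.0
Step 2: 17.5 × 1.60² = 44.8
Step 3: 17.5 × 1.60³ = 71.7
Step 4: 17.5 × 1.60⁴ = 114.7

6.8px, 10.9px, 17.5px, 28.0px, 44.8px, 71.7px, 114.7px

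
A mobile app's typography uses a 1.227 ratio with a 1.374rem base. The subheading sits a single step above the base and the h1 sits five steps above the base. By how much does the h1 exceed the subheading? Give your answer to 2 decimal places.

Step 1: 1.374 × 1.227 = 1.6859rem
Step 5: 1.374 × 1.227⁵ = 3.8213rem
Difference: 3.8213 − 1.6859 = 2.1354rem

2.14rem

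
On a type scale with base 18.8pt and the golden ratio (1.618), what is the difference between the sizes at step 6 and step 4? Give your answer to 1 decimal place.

208.5pt

Step 4: 18.8 × 1.618⁴ = 128.846pt
Step 6: 18.8 × 1.618⁶ = 337.310pt
Difference: 337.310 − 128.846 = 208.464pt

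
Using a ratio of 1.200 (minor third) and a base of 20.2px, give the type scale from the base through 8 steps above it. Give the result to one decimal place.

20.2px, 24.2px, 29.1px, 34.9px, 41.9px, 50.3px, 60.3px, 72.4px, 86.9px

Step 0: 20.2px
Step 1: 20.2 × 1.200 = 24.2
Step 2: 20.2 × 1.200² = 29.1
Step 3: 20.2 × 1.200³ = 34.9
Step 4: 20.2 × 1.200⁴ = 41.9
Step 5: 20.2 × 1.200⁵ = 50.3
Step 6: 20.2 × 1.200⁶ = 60.3
Step 7: 20.2 × 1.200⁷ = 72.4
Step 8: 20.2 × 1.200⁸ = 86.9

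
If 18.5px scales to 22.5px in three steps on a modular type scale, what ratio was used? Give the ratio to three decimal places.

1.067

r³ = 22.5 / 18.5, so r = (22.5/18.5)^(1/3).
r = 1.2162^(1/3) ≈ 1.0674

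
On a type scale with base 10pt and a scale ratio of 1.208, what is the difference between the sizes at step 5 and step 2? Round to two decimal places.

11.13pt

Step 2: 10.0 × 1.208² = 14.5926pt
Step 5: 10.0 × 1.208⁵ = 25.7238pt
Difference: 25.7238 − 14.5926 = 11.1312pt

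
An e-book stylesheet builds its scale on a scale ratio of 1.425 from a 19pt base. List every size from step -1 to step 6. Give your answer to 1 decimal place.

13.3pt, 19.0pt, 27.1pt, 38.6pt, 55.0pt, 78.3pt, 111.6pt, 159.1pt

Step -1: 19.0 ÷ 1.425 = 13.3
Step 0: 19pt
Step 1: 19.0 × 1.425 = 27.1
Step 2: 19.0 × 1.425² = 38.6
Step 3: 19.0 × 1.425³ = 55.0
Step 4: 19.0 × 1.425⁴ = 78.3
Step 5: 19.0 × 1.425⁵ = 111.6
Step 6: 19.0 × 1.425⁶ = 159.1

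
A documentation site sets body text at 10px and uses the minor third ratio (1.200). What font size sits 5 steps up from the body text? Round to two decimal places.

Each step on a modular scale multiplies by the ratio, so the size n steps from the base is base × ratioⁿ.
10.0 × 1.200⁵ = 10.0 × 2.48832 ≈ 24.88

24.88px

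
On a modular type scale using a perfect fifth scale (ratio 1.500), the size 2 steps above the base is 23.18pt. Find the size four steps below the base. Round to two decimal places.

2.04pt

Moving from step +2 to step -4 is 6 steps down, so divide by r⁶.
23.18 ÷ 1.500⁶ = 23.18 ÷ 11.39062 ≈ 2.035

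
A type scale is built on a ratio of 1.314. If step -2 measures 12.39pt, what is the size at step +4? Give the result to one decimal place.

63.8pt

Moving from step -2 to step +4 is 6 steps up, so multiply by r⁶.
12.39 × 1.314⁶ = 12.39 × 5.14721 ≈ 63.774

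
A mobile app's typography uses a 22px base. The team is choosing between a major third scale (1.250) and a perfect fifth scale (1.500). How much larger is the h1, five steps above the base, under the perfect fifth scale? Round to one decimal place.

Major third: 22.0 × 1.250⁵ = 67.139px
Perfect fifth: 22.0 × 1.500⁵ = 167.062px
Difference: 167.062 − 67.139 = 99.923px

99.9px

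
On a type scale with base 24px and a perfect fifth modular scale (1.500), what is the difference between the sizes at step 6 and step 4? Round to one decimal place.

151.9px

Step 4: 24.0 × 1.500⁴ = 121.500px
Step 6: 24.0 × 1.500⁶ = 273.375px
Difference: 273.375 − 121.500 = 151.875px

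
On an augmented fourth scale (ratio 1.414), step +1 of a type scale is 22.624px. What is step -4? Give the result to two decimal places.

22.624 ÷ 1.414⁵ = 22.624 ÷ 5.65258 ≈ 4.002

4.00px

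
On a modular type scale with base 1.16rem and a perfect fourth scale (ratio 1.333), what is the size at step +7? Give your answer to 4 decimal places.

1.16 × 1.333⁷ = 1.16 × 7.47844 ≈ 8.6750

8.6750rem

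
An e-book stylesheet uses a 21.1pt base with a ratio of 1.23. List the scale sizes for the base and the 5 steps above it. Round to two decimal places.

21.10pt, 25.95pt, 31.92pt, 39.26pt, 48.30pt, 59.40pt

Step 0: 21.1pt
Step 1: 21.1 × 1.23 = 25.95
Step 2: 21.1 × 1.23² = 31.92
Step 3: 21.1 × 1.23³ = 39.26
Step 4: 21.1 × 1.23⁴ = 48.30
Step 5: 21.1 × 1.23⁵ = 59.40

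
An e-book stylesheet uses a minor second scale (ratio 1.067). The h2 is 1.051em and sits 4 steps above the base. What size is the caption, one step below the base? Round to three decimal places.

1.051 ÷ 1.067⁵ = 1.051 ÷ 1.38300 ≈ 0.760

0.760em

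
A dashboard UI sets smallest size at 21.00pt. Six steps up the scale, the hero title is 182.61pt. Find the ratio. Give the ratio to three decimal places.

r⁶ = 182.61 / 21.00, so r = (182.61/21.00)^(1/6).
r = 8.6957^(1/6) ≈ 1.4340

1.434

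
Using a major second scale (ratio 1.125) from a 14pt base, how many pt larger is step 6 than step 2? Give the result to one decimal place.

Step 2: 14.0 × 1.125² = 17.719pt
Step 6: 14.0 × 1.125⁶ = 28.382pt
Difference: 28.382 − 17.719 = 10.663pt

10.7pt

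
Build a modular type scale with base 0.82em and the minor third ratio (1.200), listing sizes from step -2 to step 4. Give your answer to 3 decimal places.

0.569em, 0.683em, 0.820em, 0.984em, 1.181em, 1.417em, 1.700em

Step -2: 0.82 ÷ 1.200² = 0.569
Step -1: 0.82 ÷ 1.200 = 0.683
Step 0: 0.82em
Step 1: 0.82 × 1.200 = 0.984
Step 2: 0.82 × 1.200² = 1.181
Step 3: 0.82 × 1.200³ = 1.417
Step 4: 0.82 × 1.200⁴ = 1.700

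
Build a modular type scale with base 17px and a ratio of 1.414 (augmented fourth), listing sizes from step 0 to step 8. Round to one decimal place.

17.0px, 24.0px, 34.0px, 48.1px, 68.0px, 96.1px, 135.9px, 192.1px, 271.7px

Step 0: 17px
Step 1: 17.0 × 1.414 = 24.0
Step 2: 17.0 × 1.414² = 34.0
Step 3: 17.0 × 1.414³ = 48.1
Step 4: 17.0 × 1.414⁴ = 68.0
Step 5: 17.0 × 1.414⁵ = 96.1
Step 6: 17.0 × 1.414⁶ = 135.9
Step 7: 17.0 × 1.414⁷ = 192.1
Step 8: 17.0 × 1.414⁸ = 271.7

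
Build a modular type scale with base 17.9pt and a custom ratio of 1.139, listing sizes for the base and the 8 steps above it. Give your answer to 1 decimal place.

Step 0: 17.9pt
Step 1: 17.9 × 1.139 = 20.4
Step 2: 17.9 × 1.139² = 23.2
Step 3: 17.9 × 1.139³ = 26.4
Step 4: 17.9 × 1.139⁴ = 30.1
Step 5: 17.9 × 1.139⁵ = 34.3
Step 6: 17.9 × 1.139⁶ = 39.1
Step 7: 17.9 × 1.139⁷ = 44.5
Step 8: 17.9 × 1.139⁸ = 50.7

17.9pt, 20.4pt, 23.2pt, 26.4pt, 30.1pt, 34.3pt, 39.1pt, 44.5pt, 50.7pt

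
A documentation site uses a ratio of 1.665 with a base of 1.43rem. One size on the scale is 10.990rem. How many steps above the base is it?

1.665ⁿ = 10.990 / 1.43 = 7.6853
n = ln(7.6853) / ln(1.665) = 2.0393 / 0.5098 ≈ 4.00

4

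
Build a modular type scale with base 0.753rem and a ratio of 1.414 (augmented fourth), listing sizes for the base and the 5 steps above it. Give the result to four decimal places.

Step 0: 0.753rem
Step 1: 0.753 × 1.414 = 1.0647
Step 2: 0.753 × 1.414² = 1.5055
Step 3: 0.753 × 1.414³ = 2.1288
Step 4: 0.753 × 1.414⁴ = 3.0102
Step 5: 0.753 × 1.414⁵ = 4.2564

0.7530rem, 1.0647rem, 1.5055rem, 2.1288rem, 3.0102rem, 4.2564rem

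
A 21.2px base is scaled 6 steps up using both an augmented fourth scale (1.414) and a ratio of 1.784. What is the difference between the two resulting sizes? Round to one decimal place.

Augmented fourth: 21.2 × 1.414⁶ = 169.446px
At 1.784: 21.2 × 1.784⁶ = 683.447px
Difference: 683.447 − 169.446 = 514.001px

514.0px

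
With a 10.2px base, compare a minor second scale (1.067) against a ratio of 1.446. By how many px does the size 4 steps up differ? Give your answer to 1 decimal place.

Minor second: 10.2 × 1.067⁴ = 13.221px
At 1.446: 10.2 × 1.446⁴ = 44.594px
Difference: 44.594 − 13.221 = 31.373px

31.4px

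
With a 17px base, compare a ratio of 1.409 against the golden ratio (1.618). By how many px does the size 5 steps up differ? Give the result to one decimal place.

94.1px

At 1.409: 17.0 × 1.409⁵ = 94.407px
Golden ratio: 17.0 × 1.618⁵ = 188.513px
Difference: 188.513 − 94.407 = 94.106px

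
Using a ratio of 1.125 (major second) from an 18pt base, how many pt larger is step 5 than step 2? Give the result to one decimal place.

Step 2: 18.0 × 1.125² = 22.781pt
Step 5: 18.0 × 1.125⁵ = 32.437pt
Difference: 32.437 − 22.781 = 9.656pt

9.7pt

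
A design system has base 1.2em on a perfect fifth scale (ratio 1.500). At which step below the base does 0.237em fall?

4

1.500ⁿ = 1.2 / 0.237 = 5.0633
n = ln(5.0633) / ln(1.500) = 1.6220 / 0.4055 ≈ 4.00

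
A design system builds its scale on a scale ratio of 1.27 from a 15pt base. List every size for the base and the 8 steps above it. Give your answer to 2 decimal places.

Step 0: 15pt
Step 1: 15.0 × 1.27 = 19.05
Step 2: 15.0 × 1.27² = 24.19
Step 3: 15.0 × 1.27³ = 30.73
Step 4: 15.0 × 1.27⁴ = 39.02
Step 5: 15.0 × 1.27⁵ = 49.56
Step 6: 15.0 × 1.27⁶ = 62.94
Step 7: 15.0 × 1.27⁷ = 79.93
Step 8: 15.0 × 1.27⁸ = 101.51

15.00pt, 19.05pt, 24.19pt, 30.73pt, 39.02pt, 49.56pt, 62.94pt, 79.93pt, 101.51pt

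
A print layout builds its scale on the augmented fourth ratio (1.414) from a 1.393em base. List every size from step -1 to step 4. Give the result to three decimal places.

0.985em, 1.393em, 1.970em, 2.785em, 3.938em, 5.569em

Step -1: 1.393 ÷ 1.414 = 0.985
Step 0: 1.393em
Step 1: 1.393 × 1.414 = 1.970
Step 2: 1.393 × 1.414² = 2.785
Step 3: 1.393 × 1.414³ = 3.938
Step 4: 1.393 × 1.414⁴ = 5.569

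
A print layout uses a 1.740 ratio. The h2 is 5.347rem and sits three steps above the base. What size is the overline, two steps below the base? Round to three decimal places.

0.335rem

Moving from step +3 to step -2 is 5 steps down, so divide by r⁵.
5.347 ÷ 1.740⁵ = 5.347 ÷ 15.94947 ≈ 0.335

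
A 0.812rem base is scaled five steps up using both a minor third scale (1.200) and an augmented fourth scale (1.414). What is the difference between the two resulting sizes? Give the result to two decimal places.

2.57rem

Minor third: 0.812 × 1.200⁵ = 2.0205rem
Augmented fourth: 0.812 × 1.414⁵ = 4.5899rem
Difference: 4.5899 − 2.0205 = 2.5694rem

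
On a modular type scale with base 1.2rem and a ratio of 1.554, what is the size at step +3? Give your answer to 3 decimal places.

4.503rem

1.2 × 1.554³ = 1.2 × 3.75278 ≈ 4.503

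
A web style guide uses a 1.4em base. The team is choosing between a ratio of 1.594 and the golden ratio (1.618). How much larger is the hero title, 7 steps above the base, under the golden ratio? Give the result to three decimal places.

At 1.594: 1.4 × 1.594⁷ = 36.60549em
Golden ratio: 1.4 × 1.618⁷ = 40.64224em
Difference: 40.64224 − 36.60549 = 4.03675em

4.037em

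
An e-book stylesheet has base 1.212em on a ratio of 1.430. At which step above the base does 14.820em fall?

7

1.430ⁿ = 14.820 / 1.212 = 12.2277
n = ln(12.2277) / ln(1.430) = 2.5037 / 0.3577 ≈ 7.00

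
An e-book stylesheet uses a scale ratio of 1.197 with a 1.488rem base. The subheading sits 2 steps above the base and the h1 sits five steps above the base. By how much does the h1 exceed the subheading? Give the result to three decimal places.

1.525rem

Step 2: 1.488 × 1.197² = 2.13202rem
Step 5: 1.488 × 1.197⁵ = 3.65657rem
Difference: 3.65657 − 2.13202 = 1.52455rem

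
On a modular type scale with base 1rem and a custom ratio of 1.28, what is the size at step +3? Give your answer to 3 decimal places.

Each step on a modular scale multiplies by the ratio, so the size n steps from the base is base × ratioⁿ.
1.0 × 1.28³ = 1.0 × 2.09715 ≈ 2.097

2.097rem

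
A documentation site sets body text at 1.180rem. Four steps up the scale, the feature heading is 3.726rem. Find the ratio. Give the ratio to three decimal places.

1.333

The ratio satisfies 1.180 × r⁴ = 3.726, so r = (3.726 / 1.180)^(1/4).
r = 3.1576^(1/4) ≈ 1.3330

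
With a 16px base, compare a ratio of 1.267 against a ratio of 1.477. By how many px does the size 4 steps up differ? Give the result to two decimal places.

At 1.267: 16.0 × 1.267⁴ = 41.2312px
At 1.477: 16.0 × 1.477⁴ = 76.1451px
Difference: 76.1451 − 41.2312 = 34.9139px

34.91px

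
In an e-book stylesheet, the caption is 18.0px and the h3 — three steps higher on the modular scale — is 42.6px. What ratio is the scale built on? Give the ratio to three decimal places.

1.333

r³ = 42.6 / 18.0, so r = (42.6/18.0)^(1/3).
r = 2.3667^(1/3) ≈ 1.3326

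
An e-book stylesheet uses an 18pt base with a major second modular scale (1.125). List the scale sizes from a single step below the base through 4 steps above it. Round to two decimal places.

16.00pt, 18.00pt, 20.25pt, 22.78pt, 25.63pt, 28.83pt

Step -1: 18.0 ÷ 1.125 = 16.00
Step 0: 18pt
Step 1: 18.0 × 1.125 = 20.25
Step 2: 18.0 × 1.125² = 22.78
Step 3: 18.0 × 1.125³ = 25.63
Step 4: 18.0 × 1.125⁴ = 28.83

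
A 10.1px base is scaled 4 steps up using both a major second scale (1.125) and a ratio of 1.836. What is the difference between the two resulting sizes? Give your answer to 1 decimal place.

Major second: 10.1 × 1.125⁴ = 16.178px
At 1.836: 10.1 × 1.836⁴ = 114.766px
Difference: 114.766 − 16.178 = 98.588px

98.6px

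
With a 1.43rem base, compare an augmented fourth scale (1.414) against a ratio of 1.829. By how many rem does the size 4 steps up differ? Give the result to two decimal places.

10.29rem

Augmented fourth: 1.43 × 1.414⁴ = 5.7165rem
At 1.829: 1.43 × 1.829⁴ = 16.0026rem
Difference: 16.0026 − 5.7165 = 10.2861rem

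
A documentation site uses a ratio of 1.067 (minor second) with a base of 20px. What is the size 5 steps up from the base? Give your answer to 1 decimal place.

20.0 × 1.067⁵ = 20.0 × 1.38300 ≈ 27.66

27.7px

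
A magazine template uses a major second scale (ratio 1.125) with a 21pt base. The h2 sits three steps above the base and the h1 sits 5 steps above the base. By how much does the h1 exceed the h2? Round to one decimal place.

Step 3: 21.0 × 1.125³ = 29.900pt
Step 5: 21.0 × 1.125⁵ = 37.843pt
Difference: 37.843 − 29.900 = 7.943pt

7.9pt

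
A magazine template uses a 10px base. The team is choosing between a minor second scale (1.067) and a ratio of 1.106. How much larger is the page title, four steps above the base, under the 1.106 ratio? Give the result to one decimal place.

2.0px

Minor second: 10.0 × 1.067⁴ = 12.962px
At 1.106: 10.0 × 1.106⁴ = 14.963px
Difference: 14.963 − 12.962 = 2.001px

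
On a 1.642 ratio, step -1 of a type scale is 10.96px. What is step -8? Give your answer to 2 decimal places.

0.34px

10.96 ÷ 1.642⁷ = 10.96 ÷ 32.18193 ≈ 0.341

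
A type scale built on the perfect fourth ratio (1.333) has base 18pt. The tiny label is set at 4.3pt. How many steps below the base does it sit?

1.333ⁿ = 18 / 4.3 = 4.1860
n = ln(4.1860) / ln(1.333) = 1.4318 / 0.2874 ≈ 4.98

5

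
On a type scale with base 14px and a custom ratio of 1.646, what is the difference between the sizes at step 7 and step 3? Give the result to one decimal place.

395.9px

Step 3: 14.0 × 1.646³ = 62.433px
Step 7: 14.0 × 1.646⁷ = 458.286px
Difference: 458.286 − 62.433 = 395.853px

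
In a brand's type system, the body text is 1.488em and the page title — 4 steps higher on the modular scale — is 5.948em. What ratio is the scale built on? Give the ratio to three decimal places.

The ratio satisfies 1.488 × r⁴ = 5.948, so r = (5.948 / 1.488)^(1/4).
r = 3.9973^(1/4) ≈ 1.4140

1.414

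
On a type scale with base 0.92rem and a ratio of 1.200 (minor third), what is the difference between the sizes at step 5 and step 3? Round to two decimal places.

Step 3: 0.92 × 1.200³ = 1.5898rem
Step 5: 0.92 × 1.200⁵ = 2.2893rem
Difference: 2.2893 − 1.5898 = 0.6995rem

0.70rem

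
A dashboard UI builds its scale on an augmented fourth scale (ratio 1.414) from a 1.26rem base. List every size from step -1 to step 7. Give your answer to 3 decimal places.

Step -1: 1.26 ÷ 1.414 = 0.891
Step 0: 1.26rem
Step 1: 1.26 × 1.414 = 1.782
Step 2: 1.26 × 1.414² = 2.519
Step 3: 1.26 × 1.414³ = 3.562
Step 4: 1.26 × 1.414⁴ = 5.037
Step 5: 1.26 × 1.414⁵ = 7.122
Step 6: 1.26 × 1.414⁶ = 10.071
Step 7: 1.26 × 1.414⁷ = 14.240

0.891rem, 1.260rem, 1.782rem, 2.519rem, 3.562rem, 5.037rem, 7.122rem, 10.071rem, 14.240rem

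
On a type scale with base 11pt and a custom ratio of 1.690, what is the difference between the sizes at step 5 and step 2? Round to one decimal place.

120.2pt

Step 2: 11.0 × 1.690² = 31.417pt
Step 5: 11.0 × 1.690⁵ = 151.644pt
Difference: 151.644 − 31.417 = 120.227pt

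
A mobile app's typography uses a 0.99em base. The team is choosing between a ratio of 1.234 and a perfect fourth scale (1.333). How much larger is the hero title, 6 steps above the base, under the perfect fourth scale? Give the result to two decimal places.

2.06em

At 1.234: 0.99 × 1.234⁶ = 3.4956em
Perfect fourth: 0.99 × 1.333⁶ = 5.5541em
Difference: 5.5541 − 3.4956 = 2.0585em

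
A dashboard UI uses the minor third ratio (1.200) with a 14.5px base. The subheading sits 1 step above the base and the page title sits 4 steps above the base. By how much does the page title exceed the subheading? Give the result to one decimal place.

Step 1: 14.5 × 1.200 = 17.400px
Step 4: 14.5 × 1.200⁴ = 30.067px
Difference: 30.067 − 17.400 = 12.667px

12.7px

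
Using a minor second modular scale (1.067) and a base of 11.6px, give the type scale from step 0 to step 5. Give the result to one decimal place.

Step 0: 11.6px
Step 1: 11.6 × 1.067 = 12.4
Step 2: 11.6 × 1.067² = 13.2
Step 3: 11.6 × 1.067³ = 14.1
Step 4: 11.6 × 1.067⁴ = 15.0
Step 5: 11.6 × 1.067⁵ = 16.0

11.6px, 12.4px, 13.2px, 14.1px, 15.0px, 16.0px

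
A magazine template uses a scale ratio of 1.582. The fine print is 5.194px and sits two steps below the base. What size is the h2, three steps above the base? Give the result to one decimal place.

51.5px

5.194 × 1.582⁵ = 5.194 × 9.90906 ≈ 51.468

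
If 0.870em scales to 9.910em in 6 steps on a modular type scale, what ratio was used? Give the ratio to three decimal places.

1.500

The ratio satisfies 0.870 × r⁶ = 9.910, so r = (9.910 / 0.870)^(1/6).
r = 11.3908^(1/6) ≈ 1.5000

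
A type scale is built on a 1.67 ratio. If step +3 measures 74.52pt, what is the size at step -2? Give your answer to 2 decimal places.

The gap is -2 − (3) = -5 steps, so the factor is 1.67^-5.
74.52 ÷ 1.67⁵ = 74.52 ÷ 12.98920 ≈ 5.737

5.74pt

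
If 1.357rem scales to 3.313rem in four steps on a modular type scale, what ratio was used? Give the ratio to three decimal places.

The ratio satisfies 1.357 × r⁴ = 3.313, so r = (3.313 / 1.357)^(1/4).
r = 2.4414^(1/4) ≈ 1.2500

1.250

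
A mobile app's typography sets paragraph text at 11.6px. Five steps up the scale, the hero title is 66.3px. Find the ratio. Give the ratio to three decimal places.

The ratio satisfies 11.6 × r⁵ = 66.3, so r = (66.3 / 11.6)^(1/5).
r = 5.7155^(1/5) ≈ 1.4171

1.417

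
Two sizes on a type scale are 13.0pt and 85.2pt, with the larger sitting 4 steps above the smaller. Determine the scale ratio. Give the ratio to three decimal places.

The ratio satisfies 13.0 × r⁴ = 85.2, so r = (85.2 / 13.0)^(1/4).
r = 6.5538^(1/4) ≈ 1.6000

1.600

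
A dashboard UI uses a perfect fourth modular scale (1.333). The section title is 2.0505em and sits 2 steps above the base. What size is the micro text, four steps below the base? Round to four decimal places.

0.3655em

2.0505 ÷ 1.333⁶ = 2.0505 ÷ 5.61023 ≈ 0.3655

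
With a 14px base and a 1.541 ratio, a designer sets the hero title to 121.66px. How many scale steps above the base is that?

5

1.541ⁿ = 121.66 / 14 = 8.6900
n = ln(8.6900) / ln(1.541) = 2.1622 / 0.4324 ≈ 5.00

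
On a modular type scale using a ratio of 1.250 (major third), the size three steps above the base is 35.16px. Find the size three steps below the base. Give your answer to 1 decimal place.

35.16 ÷ 1.250⁶ = 35.16 ÷ 3.81470 ≈ 9.217

9.2px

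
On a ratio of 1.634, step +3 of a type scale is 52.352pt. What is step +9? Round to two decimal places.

The gap is 9 − (3) = 6 steps, so the factor is 1.634^6.
52.352 × 1.634⁶ = 52.352 × 19.03322 ≈ 996.427

996.43pt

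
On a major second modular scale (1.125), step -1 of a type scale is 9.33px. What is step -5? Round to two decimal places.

5.82px

The gap is -5 − (-1) = -4 steps, so the factor is 1.125^-4.
9.33 ÷ 1.125⁴ = 9.33 ÷ 1.60181 ≈ 5.825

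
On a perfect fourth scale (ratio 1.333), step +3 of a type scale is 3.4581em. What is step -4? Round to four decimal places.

3.4581 ÷ 1.333⁷ = 3.4581 ÷ 7.47844 ≈ 0.4624

0.4624em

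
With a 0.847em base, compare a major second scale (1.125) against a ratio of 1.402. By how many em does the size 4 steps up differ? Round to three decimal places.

1.916em

Major second: 0.847 × 1.125⁴ = 1.35673em
At 1.402: 0.847 × 1.402⁴ = 3.27247em
Difference: 3.27247 − 1.35673 = 1.91574em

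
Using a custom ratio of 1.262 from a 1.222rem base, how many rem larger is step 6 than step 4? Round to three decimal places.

Step 4: 1.222 × 1.262⁴ = 3.09962rem
Step 6: 1.222 × 1.262⁶ = 4.93659rem
Difference: 4.93659 − 3.09962 = 1.83697rem

1.837rem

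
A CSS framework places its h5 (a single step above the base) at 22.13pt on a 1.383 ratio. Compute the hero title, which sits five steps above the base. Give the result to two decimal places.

80.96pt

22.13 × 1.383⁴ = 22.13 × 3.65838 ≈ 80.960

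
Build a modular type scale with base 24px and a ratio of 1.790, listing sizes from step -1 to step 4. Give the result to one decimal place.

Step -1: 24.0 ÷ 1.790 = 13.4
Step 0: 24px
Step 1: 24.0 × 1.790 = 43.0
Step 2: 24.0 × 1.790² = 76.9
Step 3: 24.0 × 1.790³ = 137.6
Step 4: 24.0 × 1.790⁴ = 246.4

13.4px, 24.0px, 43.0px, 76.9px, 137.6px, 246.4px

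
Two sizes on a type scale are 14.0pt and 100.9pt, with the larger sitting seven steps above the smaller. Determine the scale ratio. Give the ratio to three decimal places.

r⁷ = 100.9 / 14.0, so r = (100.9/14.0)^(1/7).
r = 7.2071^(1/7) ≈ 1.3260

1.326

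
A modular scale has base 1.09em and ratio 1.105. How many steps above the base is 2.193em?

1.105ⁿ = 2.193 / 1.09 = 2.0119
n = ln(2.0119) / ln(1.105) = 0.6991 / 0.0998 ≈ 7.00

7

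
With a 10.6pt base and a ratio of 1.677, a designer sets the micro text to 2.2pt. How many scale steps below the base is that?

1.677ⁿ = 10.6 / 2.2 = 4.8182
n = ln(4.8182) / ln(1.677) = 1.5724 / 0.5170 ≈ 3.04

3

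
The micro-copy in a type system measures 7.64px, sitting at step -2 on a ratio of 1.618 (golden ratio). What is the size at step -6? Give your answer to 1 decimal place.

1.1px

The gap is -6 − (-2) = -4 steps, so the factor is 1.618^-4.
7.64 ÷ 1.618⁴ = 7.64 ÷ 6.85353 ≈ 1.115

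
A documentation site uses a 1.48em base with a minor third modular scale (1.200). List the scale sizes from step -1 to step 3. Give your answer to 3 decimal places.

Step -1: 1.48 ÷ 1.200 = 1.233
Step 0: 1.48em
Step 1: 1.48 × 1.200 = 1.776
Step 2: 1.48 × 1.200² = 2.131
Step 3: 1.48 × 1.200³ = 2.557

1.233em, 1.480em, 1.776em, 2.131em, 2.557em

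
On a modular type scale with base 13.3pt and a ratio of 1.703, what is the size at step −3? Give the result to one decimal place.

Every step multiplies by the scale ratio.
13.3 ÷ 1.703³ = 13.3 ÷ 4.93906 ≈ 2.69

2.7pt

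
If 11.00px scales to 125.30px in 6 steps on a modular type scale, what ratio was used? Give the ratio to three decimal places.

r⁶ = 125.30 / 11.00, so r = (125.30/11.00)^(1/6).
r = 11.3909^(1/6) ≈ 1.5000

1.500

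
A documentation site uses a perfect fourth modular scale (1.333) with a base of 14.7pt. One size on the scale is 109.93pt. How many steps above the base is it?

7

1.333ⁿ = 109.93 / 14.7 = 7.4782
n = ln(7.4782) / ln(1.333) = 2.0120 / 0.2874 ≈ 7.00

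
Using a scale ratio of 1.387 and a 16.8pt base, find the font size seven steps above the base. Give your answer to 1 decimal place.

165.9pt

Each step on a modular scale multiplies by the ratio, so the size n steps from the base is base × ratioⁿ.
16.8 × 1.387⁷ = 16.8 × 9.87496 ≈ 165.90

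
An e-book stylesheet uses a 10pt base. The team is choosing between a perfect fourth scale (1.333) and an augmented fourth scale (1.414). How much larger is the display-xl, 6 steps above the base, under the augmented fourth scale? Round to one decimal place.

Perfect fourth: 10.0 × 1.333⁶ = 56.102pt
Augmented fourth: 10.0 × 1.414⁶ = 79.928pt
Difference: 79.928 − 56.102 = 23.826pt

23.8pt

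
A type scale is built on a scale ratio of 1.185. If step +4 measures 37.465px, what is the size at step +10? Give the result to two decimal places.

103.74px

37.465 × 1.185⁶ = 37.465 × 2.76892 ≈ 103.738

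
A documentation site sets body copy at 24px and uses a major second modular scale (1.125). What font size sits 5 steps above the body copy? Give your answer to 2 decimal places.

Every step multiplies by the scale ratio.
24.0 × 1.125⁵ = 24.0 × 1.80203 ≈ 43.25

43.25px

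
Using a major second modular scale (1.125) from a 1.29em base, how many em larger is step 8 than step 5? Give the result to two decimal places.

Step 5: 1.29 × 1.125⁵ = 2.3246em
Step 8: 1.29 × 1.125⁸ = 3.3099em
Difference: 3.3099 − 2.3246 = 0.9853em

0.99em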